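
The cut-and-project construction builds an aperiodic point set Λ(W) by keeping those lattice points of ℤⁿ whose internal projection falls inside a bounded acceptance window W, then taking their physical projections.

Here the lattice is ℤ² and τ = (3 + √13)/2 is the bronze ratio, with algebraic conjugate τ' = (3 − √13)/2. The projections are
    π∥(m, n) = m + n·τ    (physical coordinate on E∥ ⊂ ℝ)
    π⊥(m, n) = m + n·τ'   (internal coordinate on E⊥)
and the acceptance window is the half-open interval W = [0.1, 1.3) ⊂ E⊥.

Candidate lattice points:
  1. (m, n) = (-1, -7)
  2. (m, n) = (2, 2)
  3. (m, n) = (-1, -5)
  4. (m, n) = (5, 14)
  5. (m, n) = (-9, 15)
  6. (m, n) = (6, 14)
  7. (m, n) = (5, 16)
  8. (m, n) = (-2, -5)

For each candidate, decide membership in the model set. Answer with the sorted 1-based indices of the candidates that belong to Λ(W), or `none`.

1, 3, 4, 7

Compute τ' = (3−√13)/2 = -0.3028, so π⊥(m,n) = m -0.3028·n.
#1 (-1,-7): internal coord -1 + (-7)·τ' = +1.1194; +1.1194 ∈ [0.1, 1.3) → IN Λ
#2 (2,2): internal coord 2 + (2)·τ' = +1.3944; +1.3944 ∉ [0.1, 1.3) → out
#3 (-1,-5): internal coord -1 + (-5)·τ' = +0.5139; +0.5139 ∈ [0.1, 1.3) → IN Λ
#4 (5,14): internal coord 5 + (14)·τ' = +0.7611; +0.7611 ∈ [0.1, 1.3) → IN Λ
#5 (-9,15): internal coord -9 + (15)·τ' = -13.5416; -13.5416 ∉ [0.1, 1.3) → out
#6 (6,14): internal coord 6 + (14)·τ' = +1.7611; +1.7611 ∉ [0.1, 1.3) → out
#7 (5,16): internal coord 5 + (16)·τ' = +0.1556; +0.1556 ∈ [0.1, 1.3) → IN Λ
#8 (-2,-5): internal coord -2 + (-5)·τ' = -0.4861; -0.4861 ∉ [0.1, 1.3) → out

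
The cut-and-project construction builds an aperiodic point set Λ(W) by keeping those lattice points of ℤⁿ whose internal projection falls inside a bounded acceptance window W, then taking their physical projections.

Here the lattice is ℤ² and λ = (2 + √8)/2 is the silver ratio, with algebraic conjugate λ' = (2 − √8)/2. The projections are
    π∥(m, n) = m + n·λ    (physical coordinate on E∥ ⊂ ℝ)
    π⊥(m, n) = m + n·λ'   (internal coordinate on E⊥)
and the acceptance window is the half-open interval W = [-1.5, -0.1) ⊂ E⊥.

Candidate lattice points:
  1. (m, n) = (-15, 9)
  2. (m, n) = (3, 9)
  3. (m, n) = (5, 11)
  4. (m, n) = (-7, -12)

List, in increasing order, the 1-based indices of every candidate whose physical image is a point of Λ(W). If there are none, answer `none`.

2

Numerically λ ≈ 2.41421 and λ' = −1/λ ≈ -0.41421.
[1] lift (-15,9): star map gives -18.72792; window check -1.5 ≤ -18.72792 < -0.1 is false → out
[2] lift (3,9): star map gives -0.72792; window check -1.5 ≤ -0.72792 < -0.1 is true → IN Λ
[3] lift (5,11): star map gives 0.44365; window check -1.5 ≤ 0.44365 < -0.1 is false → out
[4] lift (-7,-12): star map gives -2.02944; window check -1.5 ≤ -2.02944 < -0.1 is false → out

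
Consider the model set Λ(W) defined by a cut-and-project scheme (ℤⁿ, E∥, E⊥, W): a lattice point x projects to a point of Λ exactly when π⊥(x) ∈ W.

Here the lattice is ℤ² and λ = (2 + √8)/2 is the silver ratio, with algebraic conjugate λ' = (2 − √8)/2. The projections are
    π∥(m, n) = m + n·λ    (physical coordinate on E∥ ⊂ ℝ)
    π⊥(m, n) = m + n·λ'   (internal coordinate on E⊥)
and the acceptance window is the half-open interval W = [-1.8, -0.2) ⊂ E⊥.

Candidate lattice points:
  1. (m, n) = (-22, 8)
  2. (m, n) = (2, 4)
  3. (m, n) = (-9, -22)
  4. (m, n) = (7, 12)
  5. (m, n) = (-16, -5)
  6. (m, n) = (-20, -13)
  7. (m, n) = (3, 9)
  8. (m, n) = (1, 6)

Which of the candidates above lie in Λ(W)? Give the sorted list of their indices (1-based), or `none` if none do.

7, 8

Compute λ' = (2−√8)/2 = -0.414214, so π⊥(m,n) = m -0.414214·n.
candidate 1: (m,n)=(-22,8) → π∥ = -22+8·λ ≈ -2.686292, π⊥ = -22+8·λ' ≈ -25.313708 ∉ [-1.8, -0.2) ⇒ out
candidate 2: (m,n)=(2,4) → π∥ = 2+4·λ ≈ 11.656854, π⊥ = 2+4·λ' ≈ 0.343146 ∉ [-1.8, -0.2) ⇒ out
candidate 3: (m,n)=(-9,-22) → π∥ = -9-22·λ ≈ -62.112698, π⊥ = -9-22·λ' ≈ 0.112698 ∉ [-1.8, -0.2) ⇒ out
candidate 4: (m,n)=(7,12) → π∥ = 7+12·λ ≈ 35.970563, π⊥ = 7+12·λ' ≈ 2.029437 ∉ [-1.8, -0.2) ⇒ out
candidate 5: (m,n)=(-16,-5) → π∥ = -16-5·λ ≈ -28.071068, π⊥ = -16-5·λ' ≈ -13.928932 ∉ [-1.8, -0.2) ⇒ out
candidate 6: (m,n)=(-20,-13) → π∥ = -20-13·λ ≈ -51.384776, π⊥ = -20-13·λ' ≈ -14.615224 ∉ [-1.8, -0.2) ⇒ out
candidate 7: (m,n)=(3,9) → π∥ = 3+9·λ ≈ 24.727922, π⊥ = 3+9·λ' ≈ -0.727922 ∈ [-1.8, -0.2) ⇒ IN Λ
candidate 8: (m,n)=(1,6) → π∥ = 1+6·λ ≈ 15.485281, π⊥ = 1+6·λ' ≈ -1.485281 ∈ [-1.8, -0.2) ⇒ IN Λ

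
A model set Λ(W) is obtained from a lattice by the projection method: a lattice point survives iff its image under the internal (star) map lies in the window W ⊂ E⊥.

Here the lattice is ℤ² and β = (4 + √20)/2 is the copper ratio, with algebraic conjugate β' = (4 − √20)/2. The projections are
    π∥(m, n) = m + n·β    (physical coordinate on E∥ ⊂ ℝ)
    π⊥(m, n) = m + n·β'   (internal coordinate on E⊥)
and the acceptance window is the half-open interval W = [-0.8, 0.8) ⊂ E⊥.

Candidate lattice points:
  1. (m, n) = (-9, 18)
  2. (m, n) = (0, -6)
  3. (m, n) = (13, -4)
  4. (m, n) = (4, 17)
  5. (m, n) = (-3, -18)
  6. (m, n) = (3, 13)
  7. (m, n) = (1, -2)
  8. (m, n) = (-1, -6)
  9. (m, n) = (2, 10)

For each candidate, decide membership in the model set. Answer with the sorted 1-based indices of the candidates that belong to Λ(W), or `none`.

4, 6, 8, 9

Compute β' = (4−√20)/2 = -0.23607, so π⊥(m,n) = m -0.23607·n.
[1] lift (-9,18): star map gives -13.24922; window check -0.8 ≤ -13.24922 < 0.8 is false → out
[2] lift (0,-6): star map gives 1.41641; window check -0.8 ≤ 1.41641 < 0.8 is false → out
[3] lift (13,-4): star map gives 13.94427; window check -0.8 ≤ 13.94427 < 0.8 is false → out
[4] lift (4,17): star map gives -0.01316; window check -0.8 ≤ -0.01316 < 0.8 is true → IN Λ
[5] lift (-3,-18): star map gives 1.24922; window check -0.8 ≤ 1.24922 < 0.8 is false → out
[6] lift (3,13): star map gives -0.06888; window check -0.8 ≤ -0.06888 < 0.8 is true → IN Λ
[7] lift (1,-2): star map gives 1.47214; window check -0.8 ≤ 1.47214 < 0.8 is false → out
[8] lift (-1,-6): star map gives 0.41641; window check -0.8 ≤ 0.41641 < 0.8 is true → IN Λ
[9] lift (2,10): star map gives -0.36068; window check -0.8 ≤ -0.36068 < 0.8 is true → IN Λ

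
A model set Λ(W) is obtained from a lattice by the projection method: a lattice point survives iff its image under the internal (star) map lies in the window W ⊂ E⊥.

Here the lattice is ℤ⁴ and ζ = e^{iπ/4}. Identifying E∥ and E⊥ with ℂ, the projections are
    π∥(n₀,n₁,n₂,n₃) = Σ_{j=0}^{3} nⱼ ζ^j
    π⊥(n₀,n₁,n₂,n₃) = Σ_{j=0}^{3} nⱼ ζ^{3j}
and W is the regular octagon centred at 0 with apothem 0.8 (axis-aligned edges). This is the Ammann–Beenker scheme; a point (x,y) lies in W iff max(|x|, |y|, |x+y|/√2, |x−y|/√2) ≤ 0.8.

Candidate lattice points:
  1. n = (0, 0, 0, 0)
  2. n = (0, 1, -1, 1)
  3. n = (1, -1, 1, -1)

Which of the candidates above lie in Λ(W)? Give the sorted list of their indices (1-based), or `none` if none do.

1

Internal map: ζ^{3j} for j=0..3 gives (1,0), (−√2/2,√2/2), (0,−1), (√2/2,√2/2).
#1 (0, 0, 0, 0): internal (0.0000, 0.0000); octagon support 0.0000 vs apothem 0.8 → ∈ W
#2 (0, 1, -1, 1): internal (0.0000, 2.4142); octagon support 2.4142 vs apothem 0.8 → ∉ W
#3 (1, -1, 1, -1): internal (1.0000, -2.4142); octagon support 2.4142 vs apothem 0.8 → ∉ W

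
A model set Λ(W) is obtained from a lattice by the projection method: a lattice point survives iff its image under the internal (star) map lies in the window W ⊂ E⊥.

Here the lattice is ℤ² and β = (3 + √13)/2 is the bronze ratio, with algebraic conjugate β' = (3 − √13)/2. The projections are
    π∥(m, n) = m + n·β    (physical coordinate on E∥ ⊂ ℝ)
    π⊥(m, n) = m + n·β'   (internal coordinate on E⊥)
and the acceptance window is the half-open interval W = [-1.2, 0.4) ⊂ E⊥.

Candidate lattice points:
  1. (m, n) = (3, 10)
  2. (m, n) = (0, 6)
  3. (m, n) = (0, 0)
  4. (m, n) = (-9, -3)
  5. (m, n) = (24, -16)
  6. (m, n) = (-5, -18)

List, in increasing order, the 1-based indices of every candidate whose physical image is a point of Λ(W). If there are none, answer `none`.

Compute β' = (3−√13)/2 = -0.302776, so π⊥(m,n) = m -0.302776·n.
[1] lift (3,10): star map gives -0.027756; window check -1.2 ≤ -0.027756 < 0.4 is true → IN Λ
[2] lift (0,6): star map gives -1.816654; window check -1.2 ≤ -1.816654 < 0.4 is false → out
[3] lift (0,0): star map gives 0.000000; window check -1.2 ≤ 0.000000 < 0.4 is true → IN Λ
[4] lift (-9,-3): star map gives -8.091673; window check -1.2 ≤ -8.091673 < 0.4 is false → out
[5] lift (24,-16): star map gives 28.844410; window check -1.2 ≤ 28.844410 < 0.4 is false → out
[6] lift (-5,-18): star map gives 0.449961; window check -1.2 ≤ 0.449961 < 0.4 is false → out

1, 3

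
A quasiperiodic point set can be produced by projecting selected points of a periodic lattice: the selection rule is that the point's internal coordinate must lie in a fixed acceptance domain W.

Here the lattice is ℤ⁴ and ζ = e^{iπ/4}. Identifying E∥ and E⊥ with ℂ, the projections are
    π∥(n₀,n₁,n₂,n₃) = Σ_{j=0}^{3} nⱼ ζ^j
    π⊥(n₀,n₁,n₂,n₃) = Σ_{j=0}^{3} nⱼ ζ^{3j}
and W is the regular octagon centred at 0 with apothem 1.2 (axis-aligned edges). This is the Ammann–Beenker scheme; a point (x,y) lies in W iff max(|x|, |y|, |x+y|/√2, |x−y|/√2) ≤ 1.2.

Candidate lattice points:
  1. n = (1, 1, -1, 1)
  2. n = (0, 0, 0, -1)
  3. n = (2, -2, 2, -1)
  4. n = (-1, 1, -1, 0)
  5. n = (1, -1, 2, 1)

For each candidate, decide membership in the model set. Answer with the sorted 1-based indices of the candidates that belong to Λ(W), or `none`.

2

Internal map: ζ^{3j} for j=0..3 gives (1,0), (−√2/2,√2/2), (0,−1), (√2/2,√2/2).
#1 (1, 1, -1, 1): internal (1.0000, 2.4142); octagon support 2.4142 vs apothem 1.2 → ∉ W
#2 (0, 0, 0, -1): internal (-0.7071, -0.7071); octagon support 1.0000 vs apothem 1.2 → ∈ W
#3 (2, -2, 2, -1): internal (2.7071, -4.1213); octagon support 4.8284 vs apothem 1.2 → ∉ W
#4 (-1, 1, -1, 0): internal (-1.7071, 1.7071); octagon support 2.4142 vs apothem 1.2 → ∉ W
#5 (1, -1, 2, 1): internal (2.4142, -2.0000); octagon support 3.1213 vs apothem 1.2 → ∉ W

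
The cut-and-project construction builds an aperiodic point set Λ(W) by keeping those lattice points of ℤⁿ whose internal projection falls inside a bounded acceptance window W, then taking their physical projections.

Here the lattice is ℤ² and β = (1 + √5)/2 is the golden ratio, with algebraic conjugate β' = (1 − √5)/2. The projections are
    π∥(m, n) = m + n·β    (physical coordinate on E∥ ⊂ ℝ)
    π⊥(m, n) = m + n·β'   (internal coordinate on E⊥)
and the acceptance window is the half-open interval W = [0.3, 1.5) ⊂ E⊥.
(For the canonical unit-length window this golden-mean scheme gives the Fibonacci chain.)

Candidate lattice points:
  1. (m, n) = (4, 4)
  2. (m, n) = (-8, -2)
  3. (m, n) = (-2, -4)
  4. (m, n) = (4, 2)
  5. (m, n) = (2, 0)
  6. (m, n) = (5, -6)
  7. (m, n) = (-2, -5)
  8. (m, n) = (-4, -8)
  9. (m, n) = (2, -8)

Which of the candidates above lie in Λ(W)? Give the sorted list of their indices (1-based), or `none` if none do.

3, 7, 8

Numerically β ≈ 1.618034 and β' = −1/β ≈ -0.618034.
candidate 1: (m,n)=(4,4) → π∥ = 4+4·β ≈ 10.472136, π⊥ = 4+4·β' ≈ 1.527864 ∉ [0.3, 1.5) ⇒ out
candidate 2: (m,n)=(-8,-2) → π∥ = -8-2·β ≈ -11.236068, π⊥ = -8-2·β' ≈ -6.763932 ∉ [0.3, 1.5) ⇒ out
candidate 3: (m,n)=(-2,-4) → π∥ = -2-4·β ≈ -8.472136, π⊥ = -2-4·β' ≈ 0.472136 ∈ [0.3, 1.5) ⇒ IN Λ
candidate 4: (m,n)=(4,2) → π∥ = 4+2·β ≈ 7.236068, π⊥ = 4+2·β' ≈ 2.763932 ∉ [0.3, 1.5) ⇒ out
candidate 5: (m,n)=(2,0) → π∥ = 2+0·β ≈ 2.000000, π⊥ = 2+0·β' ≈ 2.000000 ∉ [0.3, 1.5) ⇒ out
candidate 6: (m,n)=(5,-6) → π∥ = 5-6·β ≈ -4.708204, π⊥ = 5-6·β' ≈ 8.708204 ∉ [0.3, 1.5) ⇒ out
candidate 7: (m,n)=(-2,-5) → π∥ = -2-5·β ≈ -10.090170, π⊥ = -2-5·β' ≈ 1.090170 ∈ [0.3, 1.5) ⇒ IN Λ
candidate 8: (m,n)=(-4,-8) → π∥ = -4-8·β ≈ -16.944272, π⊥ = -4-8·β' ≈ 0.944272 ∈ [0.3, 1.5) ⇒ IN Λ
candidate 9: (m,n)=(2,-8) → π∥ = 2-8·β ≈ -10.944272, π⊥ = 2-8·β' ≈ 6.944272 ∉ [0.3, 1.5) ⇒ out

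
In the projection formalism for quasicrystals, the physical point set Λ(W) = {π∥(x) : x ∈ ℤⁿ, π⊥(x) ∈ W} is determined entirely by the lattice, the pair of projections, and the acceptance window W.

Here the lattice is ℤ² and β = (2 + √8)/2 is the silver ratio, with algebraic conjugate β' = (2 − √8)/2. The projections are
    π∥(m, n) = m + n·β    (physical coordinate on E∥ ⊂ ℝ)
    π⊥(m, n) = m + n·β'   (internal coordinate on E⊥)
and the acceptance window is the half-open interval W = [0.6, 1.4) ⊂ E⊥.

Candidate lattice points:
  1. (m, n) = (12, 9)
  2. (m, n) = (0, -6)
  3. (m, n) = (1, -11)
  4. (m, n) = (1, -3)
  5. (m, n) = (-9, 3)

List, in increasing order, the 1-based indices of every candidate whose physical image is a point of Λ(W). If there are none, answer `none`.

Compute β' = (2−√8)/2 = -0.41421, so π⊥(m,n) = m -0.41421·n.
candidate 1: (m,n)=(12,9) → π∥ = 12+9·β ≈ 33.72792, π⊥ = 12+9·β' ≈ 8.27208 ∉ [0.6, 1.4) ⇒ out
candidate 2: (m,n)=(0,-6) → π∥ = 0-6·β ≈ -14.48528, π⊥ = 0-6·β' ≈ 2.48528 ∉ [0.6, 1.4) ⇒ out
candidate 3: (m,n)=(1,-11) → π∥ = 1-11·β ≈ -25.55635, π⊥ = 1-11·β' ≈ 5.55635 ∉ [0.6, 1.4) ⇒ out
candidate 4: (m,n)=(1,-3) → π∥ = 1-3·β ≈ -6.24264, π⊥ = 1-3·β' ≈ 2.24264 ∉ [0.6, 1.4) ⇒ out
candidate 5: (m,n)=(-9,3) → π∥ = -9+3·β ≈ -1.75736, π⊥ = -9+3·β' ≈ -10.24264 ∉ [0.6, 1.4) ⇒ out

none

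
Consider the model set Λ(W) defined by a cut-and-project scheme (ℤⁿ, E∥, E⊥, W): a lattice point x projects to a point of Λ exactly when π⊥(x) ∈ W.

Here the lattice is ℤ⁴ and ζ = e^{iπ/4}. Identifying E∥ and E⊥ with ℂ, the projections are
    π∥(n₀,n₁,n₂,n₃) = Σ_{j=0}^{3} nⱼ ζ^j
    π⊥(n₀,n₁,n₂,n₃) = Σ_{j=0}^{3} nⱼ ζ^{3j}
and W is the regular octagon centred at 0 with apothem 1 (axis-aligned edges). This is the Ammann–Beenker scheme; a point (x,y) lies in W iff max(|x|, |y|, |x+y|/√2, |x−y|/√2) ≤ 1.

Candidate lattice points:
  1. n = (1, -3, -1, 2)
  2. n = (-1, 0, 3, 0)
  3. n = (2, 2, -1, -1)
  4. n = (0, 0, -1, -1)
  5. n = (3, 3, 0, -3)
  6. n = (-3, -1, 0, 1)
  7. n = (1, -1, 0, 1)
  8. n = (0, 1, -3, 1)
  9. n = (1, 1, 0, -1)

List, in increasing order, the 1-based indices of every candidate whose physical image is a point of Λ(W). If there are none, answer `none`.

4, 9

With ζ = e^{iπ/4} the internal vectors are ζ^0,ζ^3,ζ^6,ζ^9.
#1 (1, -3, -1, 2): internal (4.53553, 0.29289); octagon support 4.53553 vs apothem 1 → ∉ W
#2 (-1, 0, 3, 0): internal (-1.00000, -3.00000); octagon support 3.00000 vs apothem 1 → ∉ W
#3 (2, 2, -1, -1): internal (-0.12132, 1.70711); octagon support 1.70711 vs apothem 1 → ∉ W
#4 (0, 0, -1, -1): internal (-0.70711, 0.29289); octagon support 0.70711 vs apothem 1 → ∈ W
#5 (3, 3, 0, -3): internal (-1.24264, 0.00000); octagon support 1.24264 vs apothem 1 → ∉ W
#6 (-3, -1, 0, 1): internal (-1.58579, 0.00000); octagon support 1.58579 vs apothem 1 → ∉ W
#7 (1, -1, 0, 1): internal (2.41421, 0.00000); octagon support 2.41421 vs apothem 1 → ∉ W
#8 (0, 1, -3, 1): internal (0.00000, 4.41421); octagon support 4.41421 vs apothem 1 → ∉ W
#9 (1, 1, 0, -1): internal (-0.41421, 0.00000); octagon support 0.41421 vs apothem 1 → ∈ W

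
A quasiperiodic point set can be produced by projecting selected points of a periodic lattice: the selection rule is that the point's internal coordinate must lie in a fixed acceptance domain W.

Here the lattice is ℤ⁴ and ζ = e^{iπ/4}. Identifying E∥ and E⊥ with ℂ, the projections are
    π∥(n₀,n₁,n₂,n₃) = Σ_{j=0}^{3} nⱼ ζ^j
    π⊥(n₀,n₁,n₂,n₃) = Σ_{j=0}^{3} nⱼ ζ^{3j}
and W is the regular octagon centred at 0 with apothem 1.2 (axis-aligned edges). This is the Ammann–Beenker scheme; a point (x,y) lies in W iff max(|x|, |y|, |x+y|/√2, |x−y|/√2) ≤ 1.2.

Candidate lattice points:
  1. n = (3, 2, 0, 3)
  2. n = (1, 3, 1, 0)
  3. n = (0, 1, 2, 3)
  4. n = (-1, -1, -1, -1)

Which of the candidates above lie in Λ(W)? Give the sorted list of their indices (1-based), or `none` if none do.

4

π⊥(n) = n₀ + n₁ζ³ + n₂ζ⁶ + n₃ζ⁹ where ζ = e^{iπ/4}.
candidate 1: n = (3, 2, 0, 3) → π⊥ ≈ (+3.707107, +3.535534); max(|x|,|y|,|x±y|/√2) = 5.121320 > 1.2 ⇒ ∉ W
candidate 2: n = (1, 3, 1, 0) → π⊥ ≈ (-1.121320, +1.121320); max(|x|,|y|,|x±y|/√2) = 1.585786 > 1.2 ⇒ ∉ W
candidate 3: n = (0, 1, 2, 3) → π⊥ ≈ (+1.414214, +0.828427); max(|x|,|y|,|x±y|/√2) = 1.585786 > 1.2 ⇒ ∉ W
candidate 4: n = (-1, -1, -1, -1) → π⊥ ≈ (-1.000000, -0.414214); max(|x|,|y|,|x±y|/√2) = 1.000000 ≤ 1.2 ⇒ ∈ W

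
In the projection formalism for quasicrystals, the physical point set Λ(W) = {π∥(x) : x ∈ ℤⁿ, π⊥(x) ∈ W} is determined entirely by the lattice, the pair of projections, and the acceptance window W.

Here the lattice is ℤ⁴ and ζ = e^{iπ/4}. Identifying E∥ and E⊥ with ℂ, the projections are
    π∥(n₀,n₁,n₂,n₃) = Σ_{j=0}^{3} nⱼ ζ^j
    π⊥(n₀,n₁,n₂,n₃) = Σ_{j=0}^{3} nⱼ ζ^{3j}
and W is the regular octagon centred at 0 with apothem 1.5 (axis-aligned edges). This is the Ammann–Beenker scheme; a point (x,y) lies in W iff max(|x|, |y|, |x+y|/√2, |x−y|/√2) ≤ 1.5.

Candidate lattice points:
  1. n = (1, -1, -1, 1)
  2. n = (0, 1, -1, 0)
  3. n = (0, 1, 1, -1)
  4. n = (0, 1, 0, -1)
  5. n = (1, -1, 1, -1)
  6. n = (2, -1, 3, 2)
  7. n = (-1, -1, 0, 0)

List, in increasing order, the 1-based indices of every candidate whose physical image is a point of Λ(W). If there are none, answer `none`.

π⊥(n) = n₀ + n₁ζ³ + n₂ζ⁶ + n₃ζ⁹ where ζ = e^{iπ/4}.
candidate 1: n = (1, -1, -1, 1) → π⊥ ≈ (+2.4142, +1.0000); max(|x|,|y|,|x±y|/√2) = 2.4142 > 1.5 ⇒ ∉ W
candidate 2: n = (0, 1, -1, 0) → π⊥ ≈ (-0.7071, +1.7071); max(|x|,|y|,|x±y|/√2) = 1.7071 > 1.5 ⇒ ∉ W
candidate 3: n = (0, 1, 1, -1) → π⊥ ≈ (-1.4142, -1.0000); max(|x|,|y|,|x±y|/√2) = 1.7071 > 1.5 ⇒ ∉ W
candidate 4: n = (0, 1, 0, -1) → π⊥ ≈ (-1.4142, +0.0000); max(|x|,|y|,|x±y|/√2) = 1.4142 ≤ 1.5 ⇒ ∈ W
candidate 5: n = (1, -1, 1, -1) → π⊥ ≈ (+1.0000, -2.4142); max(|x|,|y|,|x±y|/√2) = 2.4142 > 1.5 ⇒ ∉ W
candidate 6: n = (2, -1, 3, 2) → π⊥ ≈ (+4.1213, -2.2929); max(|x|,|y|,|x±y|/√2) = 4.5355 > 1.5 ⇒ ∉ W
candidate 7: n = (-1, -1, 0, 0) → π⊥ ≈ (-0.2929, -0.7071); max(|x|,|y|,|x±y|/√2) = 0.7071 ≤ 1.5 ⇒ ∈ W

4, 7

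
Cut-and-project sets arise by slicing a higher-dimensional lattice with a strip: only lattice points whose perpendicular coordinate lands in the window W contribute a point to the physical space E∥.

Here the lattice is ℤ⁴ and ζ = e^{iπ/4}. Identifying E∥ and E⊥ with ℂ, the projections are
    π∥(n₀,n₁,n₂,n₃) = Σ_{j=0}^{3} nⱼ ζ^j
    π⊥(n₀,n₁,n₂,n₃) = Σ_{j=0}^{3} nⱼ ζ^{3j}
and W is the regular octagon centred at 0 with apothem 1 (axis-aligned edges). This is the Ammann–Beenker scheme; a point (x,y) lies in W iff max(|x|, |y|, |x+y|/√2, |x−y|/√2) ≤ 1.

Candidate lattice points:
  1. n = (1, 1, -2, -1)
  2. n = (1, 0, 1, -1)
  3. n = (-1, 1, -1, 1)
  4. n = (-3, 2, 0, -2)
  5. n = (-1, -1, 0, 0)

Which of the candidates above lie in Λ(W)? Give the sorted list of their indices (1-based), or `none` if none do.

5

Internal map: ζ^{3j} for j=0..3 gives (1,0), (−√2/2,√2/2), (0,−1), (√2/2,√2/2).
#1 (1, 1, -2, -1): internal (-0.4142, 2.0000); octagon support 2.0000 vs apothem 1 → ∉ W
#2 (1, 0, 1, -1): internal (0.2929, -1.7071); octagon support 1.7071 vs apothem 1 → ∉ W
#3 (-1, 1, -1, 1): internal (-1.0000, 2.4142); octagon support 2.4142 vs apothem 1 → ∉ W
#4 (-3, 2, 0, -2): internal (-5.8284, 0.0000); octagon support 5.8284 vs apothem 1 → ∉ W
#5 (-1, -1, 0, 0): internal (-0.2929, -0.7071); octagon support 0.7071 vs apothem 1 → ∈ W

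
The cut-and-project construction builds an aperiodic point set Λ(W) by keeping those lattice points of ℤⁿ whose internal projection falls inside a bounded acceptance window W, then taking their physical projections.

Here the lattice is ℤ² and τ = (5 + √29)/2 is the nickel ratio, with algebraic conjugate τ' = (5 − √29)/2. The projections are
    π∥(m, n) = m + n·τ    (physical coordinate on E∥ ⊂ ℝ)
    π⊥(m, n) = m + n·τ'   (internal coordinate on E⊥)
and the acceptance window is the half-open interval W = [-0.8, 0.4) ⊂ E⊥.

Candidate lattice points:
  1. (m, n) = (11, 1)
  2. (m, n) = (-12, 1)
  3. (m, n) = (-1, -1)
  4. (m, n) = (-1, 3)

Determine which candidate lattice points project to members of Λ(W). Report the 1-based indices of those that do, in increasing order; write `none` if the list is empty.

none

τ' = (5−√29)/2 ≈ -0.192582.
[1] lift (11,1): star map gives 10.807418; window check -0.8 ≤ 10.807418 < 0.4 is false → out
[2] lift (-12,1): star map gives -12.192582; window check -0.8 ≤ -12.192582 < 0.4 is false → out
[3] lift (-1,-1): star map gives -0.807418; window check -0.8 ≤ -0.807418 < 0.4 is false → out
[4] lift (-1,3): star map gives -1.577747; window check -0.8 ≤ -1.577747 < 0.4 is false → out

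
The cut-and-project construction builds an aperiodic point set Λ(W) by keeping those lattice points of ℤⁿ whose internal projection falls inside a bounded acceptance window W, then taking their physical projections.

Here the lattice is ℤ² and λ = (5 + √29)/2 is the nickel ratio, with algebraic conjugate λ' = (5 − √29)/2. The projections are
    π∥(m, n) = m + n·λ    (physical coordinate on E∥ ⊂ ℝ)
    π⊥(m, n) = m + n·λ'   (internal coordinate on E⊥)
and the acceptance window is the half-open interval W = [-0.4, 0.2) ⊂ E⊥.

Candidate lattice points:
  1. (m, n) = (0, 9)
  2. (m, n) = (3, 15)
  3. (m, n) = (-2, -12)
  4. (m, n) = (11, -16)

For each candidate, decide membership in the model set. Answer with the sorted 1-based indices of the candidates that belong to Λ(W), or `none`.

2

Numerically λ ≈ 5.192582 and λ' = −1/λ ≈ -0.192582.
candidate 1: (m,n)=(0,9) → π∥ = 0+9·λ ≈ 46.733242, π⊥ = 0+9·λ' ≈ -1.733242 ∉ [-0.4, 0.2) ⇒ out
candidate 2: (m,n)=(3,15) → π∥ = 3+15·λ ≈ 80.888736, π⊥ = 3+15·λ' ≈ 0.111264 ∈ [-0.4, 0.2) ⇒ IN Λ
candidate 3: (m,n)=(-2,-12) → π∥ = -2-12·λ ≈ -64.310989, π⊥ = -2-12·λ' ≈ 0.310989 ∉ [-0.4, 0.2) ⇒ out
candidate 4: (m,n)=(11,-16) → π∥ = 11-16·λ ≈ -72.081318, π⊥ = 11-16·λ' ≈ 14.081318 ∉ [-0.4, 0.2) ⇒ out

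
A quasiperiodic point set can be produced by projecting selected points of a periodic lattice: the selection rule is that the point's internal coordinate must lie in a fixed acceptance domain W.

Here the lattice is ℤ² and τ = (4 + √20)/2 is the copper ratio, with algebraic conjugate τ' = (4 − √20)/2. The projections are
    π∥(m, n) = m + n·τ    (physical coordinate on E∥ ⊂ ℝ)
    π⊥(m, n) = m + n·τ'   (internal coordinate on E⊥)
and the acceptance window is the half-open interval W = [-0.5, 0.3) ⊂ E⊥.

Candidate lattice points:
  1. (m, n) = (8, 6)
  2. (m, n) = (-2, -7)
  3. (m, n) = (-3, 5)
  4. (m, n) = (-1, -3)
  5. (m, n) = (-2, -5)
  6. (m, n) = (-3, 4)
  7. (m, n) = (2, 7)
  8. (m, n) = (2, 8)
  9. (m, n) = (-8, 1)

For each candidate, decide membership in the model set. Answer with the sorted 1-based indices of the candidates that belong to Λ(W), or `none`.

2, 4, 8

Compute τ' = (4−√20)/2 = -0.23607, so π⊥(m,n) = m -0.23607·n.
#1 (8,6): internal coord 8 + (6)·τ' = +6.58359; +6.58359 ∉ [-0.5, 0.3) → out
#2 (-2,-7): internal coord -2 + (-7)·τ' = -0.34752; -0.34752 ∈ [-0.5, 0.3) → IN Λ
#3 (-3,5): internal coord -3 + (5)·τ' = -4.18034; -4.18034 ∉ [-0.5, 0.3) → out
#4 (-1,-3): internal coord -1 + (-3)·τ' = -0.29180; -0.29180 ∈ [-0.5, 0.3) → IN Λ
#5 (-2,-5): internal coord -2 + (-5)·τ' = -0.81966; -0.81966 ∉ [-0.5, 0.3) → out
#6 (-3,4): internal coord -3 + (4)·τ' = -3.94427; -3.94427 ∉ [-0.5, 0.3) → out
#7 (2,7): internal coord 2 + (7)·τ' = +0.34752; +0.34752 ∉ [-0.5, 0.3) → out
#8 (2,8): internal coord 2 + (8)·τ' = +0.11146; +0.11146 ∈ [-0.5, 0.3) → IN Λ
#9 (-8,1): internal coord -8 + (1)·τ' = -8.23607; -8.23607 ∉ [-0.5, 0.3) → out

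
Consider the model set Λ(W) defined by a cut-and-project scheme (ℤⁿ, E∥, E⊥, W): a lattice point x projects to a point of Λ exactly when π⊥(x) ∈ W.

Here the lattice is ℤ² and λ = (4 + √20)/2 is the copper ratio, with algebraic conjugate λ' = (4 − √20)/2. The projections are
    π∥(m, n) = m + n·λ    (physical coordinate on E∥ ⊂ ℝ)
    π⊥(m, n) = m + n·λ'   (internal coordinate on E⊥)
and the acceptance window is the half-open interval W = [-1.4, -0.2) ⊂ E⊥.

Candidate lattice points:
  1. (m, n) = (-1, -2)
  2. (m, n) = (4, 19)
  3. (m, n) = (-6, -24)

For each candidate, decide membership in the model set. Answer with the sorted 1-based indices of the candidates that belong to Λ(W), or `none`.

λ' = (4−√20)/2 ≈ -0.2361.
#1 (-1,-2): internal coord -1 + (-2)·λ' = -0.5279; -0.5279 ∈ [-1.4, -0.2) → IN Λ
#2 (4,19): internal coord 4 + (19)·λ' = -0.4853; -0.4853 ∈ [-1.4, -0.2) → IN Λ
#3 (-6,-24): internal coord -6 + (-24)·λ' = -0.3344; -0.3344 ∈ [-1.4, -0.2) → IN Λ

1, 2, 3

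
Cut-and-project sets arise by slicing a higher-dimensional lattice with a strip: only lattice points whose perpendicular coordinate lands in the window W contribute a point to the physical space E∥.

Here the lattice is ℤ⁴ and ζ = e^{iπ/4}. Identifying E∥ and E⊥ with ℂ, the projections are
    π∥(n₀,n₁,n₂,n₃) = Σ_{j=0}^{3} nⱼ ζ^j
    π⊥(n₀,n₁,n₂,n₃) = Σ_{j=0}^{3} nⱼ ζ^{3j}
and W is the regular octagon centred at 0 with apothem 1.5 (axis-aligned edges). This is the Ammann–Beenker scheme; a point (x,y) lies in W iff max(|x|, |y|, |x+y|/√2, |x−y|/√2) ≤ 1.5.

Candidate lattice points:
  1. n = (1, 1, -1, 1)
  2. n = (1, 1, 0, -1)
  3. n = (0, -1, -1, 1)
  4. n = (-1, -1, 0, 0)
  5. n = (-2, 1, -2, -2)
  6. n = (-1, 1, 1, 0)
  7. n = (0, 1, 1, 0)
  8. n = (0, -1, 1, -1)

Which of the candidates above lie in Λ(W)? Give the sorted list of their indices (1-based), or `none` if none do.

Internal map: ζ^{3j} for j=0..3 gives (1,0), (−√2/2,√2/2), (0,−1), (√2/2,√2/2).
#1 (1, 1, -1, 1): internal (1.00000, 2.41421); octagon support 2.41421 vs apothem 1.5 → ∉ W
#2 (1, 1, 0, -1): internal (-0.41421, 0.00000); octagon support 0.41421 vs apothem 1.5 → ∈ W
#3 (0, -1, -1, 1): internal (1.41421, 1.00000); octagon support 1.70711 vs apothem 1.5 → ∉ W
#4 (-1, -1, 0, 0): internal (-0.29289, -0.70711); octagon support 0.70711 vs apothem 1.5 → ∈ W
#5 (-2, 1, -2, -2): internal (-4.12132, 1.29289); octagon support 4.12132 vs apothem 1.5 → ∉ W
#6 (-1, 1, 1, 0): internal (-1.70711, -0.29289); octagon support 1.70711 vs apothem 1.5 → ∉ W
#7 (0, 1, 1, 0): internal (-0.70711, -0.29289); octagon support 0.70711 vs apothem 1.5 → ∈ W
#8 (0, -1, 1, -1): internal (0.00000, -2.41421); octagon support 2.41421 vs apothem 1.5 → ∉ W

2, 4, 7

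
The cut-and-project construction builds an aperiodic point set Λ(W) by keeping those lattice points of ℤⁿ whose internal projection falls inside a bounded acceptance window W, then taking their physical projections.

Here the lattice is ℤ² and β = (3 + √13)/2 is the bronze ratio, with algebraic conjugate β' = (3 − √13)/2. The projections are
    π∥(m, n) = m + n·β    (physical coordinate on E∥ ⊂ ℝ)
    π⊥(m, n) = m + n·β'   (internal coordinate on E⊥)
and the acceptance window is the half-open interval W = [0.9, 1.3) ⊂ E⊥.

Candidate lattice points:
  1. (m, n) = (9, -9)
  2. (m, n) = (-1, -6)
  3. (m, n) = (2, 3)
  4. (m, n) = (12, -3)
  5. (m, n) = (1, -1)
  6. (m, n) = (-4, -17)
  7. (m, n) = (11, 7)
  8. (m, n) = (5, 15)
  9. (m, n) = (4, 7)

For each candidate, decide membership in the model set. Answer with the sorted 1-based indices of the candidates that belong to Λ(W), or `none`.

Numerically β ≈ 3.3028 and β' = −1/β ≈ -0.3028.
#1 (9,-9): internal coord 9 + (-9)·β' = +11.7250; +11.7250 ∉ [0.9, 1.3) → out
#2 (-1,-6): internal coord -1 + (-6)·β' = +0.8167; +0.8167 ∉ [0.9, 1.3) → out
#3 (2,3): internal coord 2 + (3)·β' = +1.0917; +1.0917 ∈ [0.9, 1.3) → IN Λ
#4 (12,-3): internal coord 12 + (-3)·β' = +12.9083; +12.9083 ∉ [0.9, 1.3) → out
#5 (1,-1): internal coord 1 + (-1)·β' = +1.3028; +1.3028 ∉ [0.9, 1.3) → out
#6 (-4,-17): internal coord -4 + (-17)·β' = +1.1472; +1.1472 ∈ [0.9, 1.3) → IN Λ
#7 (11,7): internal coord 11 + (7)·β' = +8.8806; +8.8806 ∉ [0.9, 1.3) → out
#8 (5,15): internal coord 5 + (15)·β' = +0.4584; +0.4584 ∉ [0.9, 1.3) → out
#9 (4,7): internal coord 4 + (7)·β' = +1.8806; +1.8806 ∉ [0.9, 1.3) → out

3, 6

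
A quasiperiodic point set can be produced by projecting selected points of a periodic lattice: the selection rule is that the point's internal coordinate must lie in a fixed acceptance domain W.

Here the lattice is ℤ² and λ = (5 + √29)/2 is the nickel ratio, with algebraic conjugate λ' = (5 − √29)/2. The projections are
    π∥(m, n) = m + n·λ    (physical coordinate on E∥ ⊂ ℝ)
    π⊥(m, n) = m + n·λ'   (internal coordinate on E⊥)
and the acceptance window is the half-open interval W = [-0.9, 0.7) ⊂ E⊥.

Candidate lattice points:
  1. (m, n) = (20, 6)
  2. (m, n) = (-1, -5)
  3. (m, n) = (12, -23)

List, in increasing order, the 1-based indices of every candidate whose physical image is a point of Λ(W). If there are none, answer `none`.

Numerically λ ≈ 5.19258 and λ' = −1/λ ≈ -0.19258.
[1] lift (20,6): star map gives 18.84451; window check -0.9 ≤ 18.84451 < 0.7 is false → out
[2] lift (-1,-5): star map gives -0.03709; window check -0.9 ≤ -0.03709 < 0.7 is true → IN Λ
[3] lift (12,-23): star map gives 16.42940; window check -0.9 ≤ 16.42940 < 0.7 is false → out

2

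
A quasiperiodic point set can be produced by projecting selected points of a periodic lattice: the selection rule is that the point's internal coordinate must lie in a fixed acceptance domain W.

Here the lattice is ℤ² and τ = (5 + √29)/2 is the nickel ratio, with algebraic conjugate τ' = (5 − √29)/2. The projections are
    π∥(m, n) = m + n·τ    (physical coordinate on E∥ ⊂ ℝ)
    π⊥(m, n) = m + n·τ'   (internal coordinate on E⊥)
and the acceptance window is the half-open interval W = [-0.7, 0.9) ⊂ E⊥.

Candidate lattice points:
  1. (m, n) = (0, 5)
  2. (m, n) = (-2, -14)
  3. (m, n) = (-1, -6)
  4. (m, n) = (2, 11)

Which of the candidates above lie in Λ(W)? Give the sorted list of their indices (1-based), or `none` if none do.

Numerically τ ≈ 5.1926 and τ' = −1/τ ≈ -0.1926.
candidate 1: (m,n)=(0,5) → π∥ = 0+5·τ ≈ 25.9629, π⊥ = 0+5·τ' ≈ -0.9629 ∉ [-0.7, 0.9) ⇒ out
candidate 2: (m,n)=(-2,-14) → π∥ = -2-14·τ ≈ -74.6962, π⊥ = -2-14·τ' ≈ 0.6962 ∈ [-0.7, 0.9) ⇒ IN Λ
candidate 3: (m,n)=(-1,-6) → π∥ = -1-6·τ ≈ -32.1555, π⊥ = -1-6·τ' ≈ 0.1555 ∈ [-0.7, 0.9) ⇒ IN Λ
candidate 4: (m,n)=(2,11) → π∥ = 2+11·τ ≈ 59.1184, π⊥ = 2+11·τ' ≈ -0.1184 ∈ [-0.7, 0.9) ⇒ IN Λ

2, 3, 4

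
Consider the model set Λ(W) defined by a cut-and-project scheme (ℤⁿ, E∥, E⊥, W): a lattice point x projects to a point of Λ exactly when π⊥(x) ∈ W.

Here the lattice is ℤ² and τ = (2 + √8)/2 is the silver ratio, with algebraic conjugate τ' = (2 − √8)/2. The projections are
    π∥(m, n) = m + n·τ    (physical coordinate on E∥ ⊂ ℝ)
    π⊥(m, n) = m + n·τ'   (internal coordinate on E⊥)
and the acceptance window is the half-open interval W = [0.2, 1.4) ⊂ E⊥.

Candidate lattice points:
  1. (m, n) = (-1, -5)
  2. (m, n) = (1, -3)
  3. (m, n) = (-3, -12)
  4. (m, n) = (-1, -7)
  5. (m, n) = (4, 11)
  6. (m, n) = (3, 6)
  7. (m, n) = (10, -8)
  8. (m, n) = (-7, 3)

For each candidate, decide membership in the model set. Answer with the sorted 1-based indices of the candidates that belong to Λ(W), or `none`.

Numerically τ ≈ 2.4142 and τ' = −1/τ ≈ -0.4142.
#1 (-1,-5): internal coord -1 + (-5)·τ' = +1.0711; +1.0711 ∈ [0.2, 1.4) → IN Λ
#2 (1,-3): internal coord 1 + (-3)·τ' = +2.2426; +2.2426 ∉ [0.2, 1.4) → out
#3 (-3,-12): internal coord -3 + (-12)·τ' = +1.9706; +1.9706 ∉ [0.2, 1.4) → out
#4 (-1,-7): internal coord -1 + (-7)·τ' = +1.8995; +1.8995 ∉ [0.2, 1.4) → out
#5 (4,11): internal coord 4 + (11)·τ' = -0.5563; -0.5563 ∉ [0.2, 1.4) → out
#6 (3,6): internal coord 3 + (6)·τ' = +0.5147; +0.5147 ∈ [0.2, 1.4) → IN Λ
#7 (10,-8): internal coord 10 + (-8)·τ' = +13.3137; +13.3137 ∉ [0.2, 1.4) → out
#8 (-7,3): internal coord -7 + (3)·τ' = -8.2426; -8.2426 ∉ [0.2, 1.4) → out

1, 6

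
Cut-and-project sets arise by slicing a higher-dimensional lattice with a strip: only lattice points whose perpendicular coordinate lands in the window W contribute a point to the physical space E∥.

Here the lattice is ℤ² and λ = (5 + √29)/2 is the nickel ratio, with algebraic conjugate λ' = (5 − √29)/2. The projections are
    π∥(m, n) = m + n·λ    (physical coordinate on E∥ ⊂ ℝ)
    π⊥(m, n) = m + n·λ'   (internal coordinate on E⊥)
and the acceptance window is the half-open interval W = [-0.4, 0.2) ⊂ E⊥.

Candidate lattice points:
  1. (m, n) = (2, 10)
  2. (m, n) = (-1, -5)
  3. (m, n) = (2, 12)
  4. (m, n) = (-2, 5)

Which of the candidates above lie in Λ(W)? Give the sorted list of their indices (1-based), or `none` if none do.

1, 2, 3

Compute λ' = (5−√29)/2 = -0.19258, so π⊥(m,n) = m -0.19258·n.
[1] lift (2,10): star map gives 0.07418; window check -0.4 ≤ 0.07418 < 0.2 is true → IN Λ
[2] lift (-1,-5): star map gives -0.03709; window check -0.4 ≤ -0.03709 < 0.2 is true → IN Λ
[3] lift (2,12): star map gives -0.31099; window check -0.4 ≤ -0.31099 < 0.2 is true → IN Λ
[4] lift (-2,5): star map gives -2.96291; window check -0.4 ≤ -2.96291 < 0.2 is false → out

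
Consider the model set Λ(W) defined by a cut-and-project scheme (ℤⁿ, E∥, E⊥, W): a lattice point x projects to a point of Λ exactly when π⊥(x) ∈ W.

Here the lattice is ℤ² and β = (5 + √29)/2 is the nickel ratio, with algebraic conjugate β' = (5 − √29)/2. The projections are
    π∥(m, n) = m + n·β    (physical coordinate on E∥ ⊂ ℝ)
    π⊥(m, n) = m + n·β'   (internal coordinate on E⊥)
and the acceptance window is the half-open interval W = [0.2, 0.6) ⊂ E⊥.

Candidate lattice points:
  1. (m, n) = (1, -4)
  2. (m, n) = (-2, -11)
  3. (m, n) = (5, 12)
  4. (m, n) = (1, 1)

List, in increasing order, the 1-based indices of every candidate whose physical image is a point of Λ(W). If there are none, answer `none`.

none

Numerically β ≈ 5.1926 and β' = −1/β ≈ -0.1926.
#1 (1,-4): internal coord 1 + (-4)·β' = +1.7703; +1.7703 ∉ [0.2, 0.6) → out
#2 (-2,-11): internal coord -2 + (-11)·β' = +0.1184; +0.1184 ∉ [0.2, 0.6) → out
#3 (5,12): internal coord 5 + (12)·β' = +2.6890; +2.6890 ∉ [0.2, 0.6) → out
#4 (1,1): internal coord 1 + (1)·β' = +0.8074; +0.8074 ∉ [0.2, 0.6) → out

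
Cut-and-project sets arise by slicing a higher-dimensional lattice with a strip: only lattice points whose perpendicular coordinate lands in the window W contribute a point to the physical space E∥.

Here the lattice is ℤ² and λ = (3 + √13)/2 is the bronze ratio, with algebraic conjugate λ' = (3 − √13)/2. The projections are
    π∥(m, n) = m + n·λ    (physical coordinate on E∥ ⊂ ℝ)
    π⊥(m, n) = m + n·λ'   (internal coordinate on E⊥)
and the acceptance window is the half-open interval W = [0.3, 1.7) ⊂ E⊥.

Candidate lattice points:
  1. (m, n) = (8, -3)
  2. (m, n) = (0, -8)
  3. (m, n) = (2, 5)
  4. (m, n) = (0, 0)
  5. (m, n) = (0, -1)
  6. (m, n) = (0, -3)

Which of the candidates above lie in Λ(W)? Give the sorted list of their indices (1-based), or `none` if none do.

3, 5, 6

Numerically λ ≈ 3.302776 and λ' = −1/λ ≈ -0.302776.
candidate 1: (m,n)=(8,-3) → π∥ = 8-3·λ ≈ -1.908327, π⊥ = 8-3·λ' ≈ 8.908327 ∉ [0.3, 1.7) ⇒ out
candidate 2: (m,n)=(0,-8) → π∥ = 0-8·λ ≈ -26.422205, π⊥ = 0-8·λ' ≈ 2.422205 ∉ [0.3, 1.7) ⇒ out
candidate 3: (m,n)=(2,5) → π∥ = 2+5·λ ≈ 18.513878, π⊥ = 2+5·λ' ≈ 0.486122 ∈ [0.3, 1.7) ⇒ IN Λ
candidate 4: (m,n)=(0,0) → π∥ = 0+0·λ ≈ 0.000000, π⊥ = 0+0·λ' ≈ 0.000000 ∉ [0.3, 1.7) ⇒ out
candidate 5: (m,n)=(0,-1) → π∥ = 0-1·λ ≈ -3.302776, π⊥ = 0-1·λ' ≈ 0.302776 ∈ [0.3, 1.7) ⇒ IN Λ
candidate 6: (m,n)=(0,-3) → π∥ = 0-3·λ ≈ -9.908327, π⊥ = 0-3·λ' ≈ 0.908327 ∈ [0.3, 1.7) ⇒ IN Λ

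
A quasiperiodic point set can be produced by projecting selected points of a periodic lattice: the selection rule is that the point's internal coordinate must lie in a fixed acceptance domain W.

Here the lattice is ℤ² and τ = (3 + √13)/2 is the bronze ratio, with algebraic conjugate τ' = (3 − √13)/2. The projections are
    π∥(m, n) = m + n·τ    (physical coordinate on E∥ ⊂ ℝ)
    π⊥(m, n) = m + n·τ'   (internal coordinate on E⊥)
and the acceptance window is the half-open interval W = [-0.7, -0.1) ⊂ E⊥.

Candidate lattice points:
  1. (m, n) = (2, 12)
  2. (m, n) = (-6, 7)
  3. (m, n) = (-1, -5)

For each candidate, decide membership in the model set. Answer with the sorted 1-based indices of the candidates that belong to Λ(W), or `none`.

none

Numerically τ ≈ 3.3028 and τ' = −1/τ ≈ -0.3028.
#1 (2,12): internal coord 2 + (12)·τ' = -1.6333; -1.6333 ∉ [-0.7, -0.1) → out
#2 (-6,7): internal coord -6 + (7)·τ' = -8.1194; -8.1194 ∉ [-0.7, -0.1) → out
#3 (-1,-5): internal coord -1 + (-5)·τ' = +0.5139; +0.5139 ∉ [-0.7, -0.1) → out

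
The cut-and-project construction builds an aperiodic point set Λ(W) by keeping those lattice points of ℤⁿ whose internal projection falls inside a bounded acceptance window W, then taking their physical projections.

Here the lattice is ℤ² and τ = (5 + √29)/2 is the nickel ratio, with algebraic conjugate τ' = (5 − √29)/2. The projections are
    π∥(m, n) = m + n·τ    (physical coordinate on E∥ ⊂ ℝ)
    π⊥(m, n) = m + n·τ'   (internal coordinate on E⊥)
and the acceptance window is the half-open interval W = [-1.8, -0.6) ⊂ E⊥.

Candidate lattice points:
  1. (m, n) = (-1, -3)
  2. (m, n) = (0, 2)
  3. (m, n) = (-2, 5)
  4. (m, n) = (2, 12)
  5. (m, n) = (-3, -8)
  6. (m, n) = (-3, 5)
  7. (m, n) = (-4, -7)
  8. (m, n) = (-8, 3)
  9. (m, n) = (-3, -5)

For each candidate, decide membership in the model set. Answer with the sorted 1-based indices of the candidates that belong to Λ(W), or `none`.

5

Compute τ' = (5−√29)/2 = -0.19258, so π⊥(m,n) = m -0.19258·n.
candidate 1: (m,n)=(-1,-3) → π∥ = -1-3·τ ≈ -16.57775, π⊥ = -1-3·τ' ≈ -0.42225 ∉ [-1.8, -0.6) ⇒ out
candidate 2: (m,n)=(0,2) → π∥ = 0+2·τ ≈ 10.38516, π⊥ = 0+2·τ' ≈ -0.38516 ∉ [-1.8, -0.6) ⇒ out
candidate 3: (m,n)=(-2,5) → π∥ = -2+5·τ ≈ 23.96291, π⊥ = -2+5·τ' ≈ -2.96291 ∉ [-1.8, -0.6) ⇒ out
candidate 4: (m,n)=(2,12) → π∥ = 2+12·τ ≈ 64.31099, π⊥ = 2+12·τ' ≈ -0.31099 ∉ [-1.8, -0.6) ⇒ out
candidate 5: (m,n)=(-3,-8) → π∥ = -3-8·τ ≈ -44.54066, π⊥ = -3-8·τ' ≈ -1.45934 ∈ [-1.8, -0.6) ⇒ IN Λ
candidate 6: (m,n)=(-3,5) → π∥ = -3+5·τ ≈ 22.96291, π⊥ = -3+5·τ' ≈ -3.96291 ∉ [-1.8, -0.6) ⇒ out
candidate 7: (m,n)=(-4,-7) → π∥ = -4-7·τ ≈ -40.34808, π⊥ = -4-7·τ' ≈ -2.65192 ∉ [-1.8, -0.6) ⇒ out
candidate 8: (m,n)=(-8,3) → π∥ = -8+3·τ ≈ 7.57775, π⊥ = -8+3·τ' ≈ -8.57775 ∉ [-1.8, -0.6) ⇒ out
candidate 9: (m,n)=(-3,-5) → π∥ = -3-5·τ ≈ -28.96291, π⊥ = -3-5·τ' ≈ -2.03709 ∉ [-1.8, -0.6) ⇒ out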